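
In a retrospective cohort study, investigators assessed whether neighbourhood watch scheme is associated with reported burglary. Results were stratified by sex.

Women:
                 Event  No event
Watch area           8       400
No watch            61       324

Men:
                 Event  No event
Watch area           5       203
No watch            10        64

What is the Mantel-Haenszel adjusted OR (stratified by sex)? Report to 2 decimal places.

0.12

OR_MH = Σ(aᵢdᵢ/nᵢ) / Σ(bᵢcᵢ/nᵢ), where nᵢ is the stratum total.
Stratum 1 (Women): n = 793; a·d/n = 8·324/793 = 3.2686; b·c/n = 400·61/793 = 30.7692
Stratum 2 (Men): n = 282; a·d/n = 5·64/282 = 1.1348; b·c/n = 203·10/282 = 7.1986
OR_MH = (3.2686 + 1.1348) / (30.7692 + 7.1986) = 4.4034 / 37.9678 = 0.11598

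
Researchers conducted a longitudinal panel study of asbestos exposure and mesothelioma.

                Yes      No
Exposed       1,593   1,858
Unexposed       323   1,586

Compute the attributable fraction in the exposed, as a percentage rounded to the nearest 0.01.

Cells: a = 1593, b = 1858, c = 323, d = 1586.
Risk in exposed = 1593/3451 = 0.46161; risk in unexposed = 323/1909 = 0.16920.
RR = 0.46161/0.16920 = 2.72819
AR% = (RR − 1)/RR × 100 = (2.72819 − 1)/2.72819 × 100 = 63.3456%

63.35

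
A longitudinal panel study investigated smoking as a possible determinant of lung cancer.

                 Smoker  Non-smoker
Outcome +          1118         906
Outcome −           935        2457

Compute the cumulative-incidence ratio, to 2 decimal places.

Reading the table with exposure as columns: a = 1118 (Smoker, case), b = 935 (Smoker, non-case), c = 906 (Non-smoker, case), d = 2457.
Risk in exposed = 1118/2053 = 0.54457; risk in unexposed = 906/3363 = 0.26940.
RR = 0.54457 / 0.26940 = 2.02140
The risk among the exposed is 2.02 times that among the unexposed.

2.02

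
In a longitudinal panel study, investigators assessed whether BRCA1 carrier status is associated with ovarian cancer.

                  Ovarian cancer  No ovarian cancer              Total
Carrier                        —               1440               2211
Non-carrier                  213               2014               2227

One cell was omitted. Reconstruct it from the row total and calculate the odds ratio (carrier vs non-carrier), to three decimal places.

5.063

The missing cell is in the exposed row: 2211 − 1440 = 771.
So a = 771, b = 1440, c = 213, d = 2014.
OR = (a·d)/(b·c) = (771 × 2014) / (1440 × 213) = 1552794 / 306720 = 5.06258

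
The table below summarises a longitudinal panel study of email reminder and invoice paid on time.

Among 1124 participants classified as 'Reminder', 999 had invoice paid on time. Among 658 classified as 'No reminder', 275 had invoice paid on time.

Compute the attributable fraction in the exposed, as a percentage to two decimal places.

52.98

From the description: a = 999, b = 125, c = 275, d = 383.
Risk in exposed = 999/1124 = 0.88879; risk in unexposed = 275/658 = 0.41793.
RR = 0.88879/0.41793 = 2.12663
AR% = (RR − 1)/RR × 100 = (2.12663 − 1)/2.12663 × 100 = 52.9773%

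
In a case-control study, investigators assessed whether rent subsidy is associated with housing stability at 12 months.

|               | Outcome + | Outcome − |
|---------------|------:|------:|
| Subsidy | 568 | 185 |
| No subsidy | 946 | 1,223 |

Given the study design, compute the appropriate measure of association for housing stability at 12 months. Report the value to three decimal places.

Cells: a = 568, b = 185, c = 946, d = 1223.
This is a case-control study: participants were sampled on outcome status, so risks in the source population cannot be estimated directly — relative risk is not valid here. The odds ratio is the appropriate measure.
OR = (a·d)/(b·c) = (568 × 1223) / (185 × 946) = 694664 / 175010 = 3.96928

3.969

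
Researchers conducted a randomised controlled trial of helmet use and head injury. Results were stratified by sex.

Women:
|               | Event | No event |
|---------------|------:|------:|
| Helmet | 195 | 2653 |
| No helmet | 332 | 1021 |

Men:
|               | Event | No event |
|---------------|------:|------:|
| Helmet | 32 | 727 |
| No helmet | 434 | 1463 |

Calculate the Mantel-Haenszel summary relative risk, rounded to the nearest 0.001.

0.245

RR_MH = Σ(aᵢ·n₀ᵢ/nᵢ) / Σ(cᵢ·n₁ᵢ/nᵢ), with n₁ᵢ = aᵢ+bᵢ (exposed), n₀ᵢ = cᵢ+dᵢ (unexposed), nᵢ = n₁ᵢ+n₀ᵢ.
Stratum 1 (Women): n₁ = 2848, n₀ = 1353, n = 4201; a·n₀/n = 195·1353/4201 = 62.8029; c·n₁/n = 332·2848/4201 = 225.0740
Stratum 2 (Men): n₁ = 759, n₀ = 1897, n = 2656; a·n₀/n = 32·1897/2656 = 22.8554; c·n₁/n = 434·759/2656 = 124.0233
RR_MH = (62.8029 + 22.8554) / (225.0740 + 124.0233) = 85.6583 / 349.0974 = 0.24537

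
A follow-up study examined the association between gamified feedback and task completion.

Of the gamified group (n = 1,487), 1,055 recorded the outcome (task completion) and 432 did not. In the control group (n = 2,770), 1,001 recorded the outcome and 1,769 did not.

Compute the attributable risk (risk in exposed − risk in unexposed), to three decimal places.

From the description: a = 1055, b = 432, c = 1001, d = 1769.
Risk in exposed = 1055/1487 = 0.709482; risk in unexposed = 1001/2770 = 0.361372.
Risk difference = 0.709482 − 0.361372 = 0.348110

0.348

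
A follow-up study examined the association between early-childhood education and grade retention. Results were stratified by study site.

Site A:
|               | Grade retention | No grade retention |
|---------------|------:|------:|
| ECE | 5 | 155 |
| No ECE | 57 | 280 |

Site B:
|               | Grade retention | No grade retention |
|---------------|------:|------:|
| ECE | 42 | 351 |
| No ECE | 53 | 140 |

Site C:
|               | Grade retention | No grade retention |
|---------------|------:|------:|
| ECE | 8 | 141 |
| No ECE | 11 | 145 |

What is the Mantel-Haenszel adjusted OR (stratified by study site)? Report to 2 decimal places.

0.30

OR_MH = Σ(aᵢdᵢ/nᵢ) / Σ(bᵢcᵢ/nᵢ), where nᵢ is the stratum total.
Stratum 1 (Site A): n = 497; a·d/n = 5·280/497 = 2.8169; b·c/n = 155·57/497 = 17.7767
Stratum 2 (Site B): n = 586; a·d/n = 42·140/586 = 10.0341; b·c/n = 351·53/586 = 31.7457
Stratum 3 (Site C): n = 305; a·d/n = 8·145/305 = 3.8033; b·c/n = 141·11/305 = 5.0852
OR_MH = (2.8169 + 10.0341 + 3.8033) / (17.7767 + 31.7457 + 5.0852) = 16.6543 / 54.6076 = 0.30498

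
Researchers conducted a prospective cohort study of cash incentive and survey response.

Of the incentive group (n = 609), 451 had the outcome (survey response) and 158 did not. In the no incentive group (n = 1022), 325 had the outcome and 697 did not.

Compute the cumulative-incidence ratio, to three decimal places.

2.329

From the description: a = 451, b = 158, c = 325, d = 697.
Risk in exposed = 451/609 = 0.74056; risk in unexposed = 325/1022 = 0.31800.
RR = 0.74056 / 0.31800 = 2.32877
The risk among the exposed is 2.33 times that among the unexposed.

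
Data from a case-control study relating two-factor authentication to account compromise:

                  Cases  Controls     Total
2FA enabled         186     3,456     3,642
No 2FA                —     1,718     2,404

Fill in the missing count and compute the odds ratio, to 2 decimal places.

The missing cell is in the unexposed row: 2404 − 1718 = 686.
So a = 186, b = 3456, c = 686, d = 1718.
OR = (a·d)/(b·c) = (186 × 1718) / (3456 × 686) = 319548 / 2370816 = 0.13478

0.13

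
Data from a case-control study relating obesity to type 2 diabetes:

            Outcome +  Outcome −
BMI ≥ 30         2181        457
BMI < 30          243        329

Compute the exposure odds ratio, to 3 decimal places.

6.461

Cells: a = 2181, b = 457, c = 243, d = 329.
OR = (a·d)/(b·c) = (2181 × 329) / (457 × 243) = 717549 / 111051 = 6.46144
The odds of type 2 diabetes are about 6.46 times as high in the bmi ≥ 30 group.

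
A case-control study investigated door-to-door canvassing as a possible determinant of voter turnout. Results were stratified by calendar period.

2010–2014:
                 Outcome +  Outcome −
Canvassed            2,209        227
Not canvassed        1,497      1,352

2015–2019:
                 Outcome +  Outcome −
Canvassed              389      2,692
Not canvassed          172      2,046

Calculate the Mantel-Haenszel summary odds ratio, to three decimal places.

OR_MH = Σ(aᵢdᵢ/nᵢ) / Σ(bᵢcᵢ/nᵢ), where nᵢ is the stratum total.
Stratum 1 (2010–2014): n = 5285; a·d/n = 2209·1352/5285 = 565.1027; b·c/n = 227·1497/5285 = 64.2988
Stratum 2 (2015–2019): n = 5299; a·d/n = 389·2046/5299 = 150.1970; b·c/n = 2692·172/5299 = 87.3795
OR_MH = (565.1027 + 150.1970) / (64.2988 + 87.3795) = 715.2998 / 151.6783 = 4.71590

4.716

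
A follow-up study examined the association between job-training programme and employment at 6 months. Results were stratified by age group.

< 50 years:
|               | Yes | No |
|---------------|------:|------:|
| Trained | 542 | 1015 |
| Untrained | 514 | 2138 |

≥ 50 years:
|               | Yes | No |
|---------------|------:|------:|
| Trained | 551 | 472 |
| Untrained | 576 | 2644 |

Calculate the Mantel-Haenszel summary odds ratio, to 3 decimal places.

OR_MH = Σ(aᵢdᵢ/nᵢ) / Σ(bᵢcᵢ/nᵢ), where nᵢ is the stratum total.
Stratum 1 (< 50 years): n = 4209; a·d/n = 542·2138/4209 = 275.3139; b·c/n = 1015·514/4209 = 123.9511
Stratum 2 (≥ 50 years): n = 4243; a·d/n = 551·2644/4243 = 343.3523; b·c/n = 472·576/4243 = 64.0754
OR_MH = (275.3139 + 343.3523) / (123.9511 + 64.0754) = 618.6662 / 188.0265 = 3.29031

3.290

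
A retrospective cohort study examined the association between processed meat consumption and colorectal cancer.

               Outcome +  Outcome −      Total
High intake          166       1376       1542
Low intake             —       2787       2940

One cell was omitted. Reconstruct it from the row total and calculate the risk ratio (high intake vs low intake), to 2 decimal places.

The missing cell is in the unexposed row: 2940 − 2787 = 153.
So a = 166, b = 1376, c = 153, d = 2787.
RR = [a/(a+b)] / [c/(c+d)] = (166/1542) / (153/2940) = 0.10765/0.05204 = 2.06861

2.07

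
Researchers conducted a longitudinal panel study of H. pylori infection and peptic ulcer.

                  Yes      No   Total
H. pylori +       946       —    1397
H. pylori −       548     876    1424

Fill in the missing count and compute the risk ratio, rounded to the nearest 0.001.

1.760

The missing cell is in the exposed row: 1397 − 946 = 451.
So a = 946, b = 451, c = 548, d = 876.
RR = [a/(a+b)] / [c/(c+d)] = (946/1397) / (548/1424) = 0.67717/0.38483 = 1.75964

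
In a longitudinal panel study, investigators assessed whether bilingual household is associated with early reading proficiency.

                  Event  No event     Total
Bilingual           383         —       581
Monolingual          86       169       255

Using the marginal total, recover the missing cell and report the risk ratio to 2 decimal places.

1.95

The missing cell is in the exposed row: 581 − 383 = 198.
So a = 383, b = 198, c = 86, d = 169.
RR = [a/(a+b)] / [c/(c+d)] = (383/581) / (86/255) = 0.65921/0.33725 = 1.95463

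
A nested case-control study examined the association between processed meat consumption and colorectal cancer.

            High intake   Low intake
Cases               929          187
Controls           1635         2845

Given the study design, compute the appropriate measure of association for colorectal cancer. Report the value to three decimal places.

Reading the table with exposure as columns: a = 929 (High intake, case), b = 1635 (High intake, non-case), c = 187 (Low intake, case), d = 2845.
This is a nested case-control study: participants were sampled on outcome status, so risks in the source population cannot be estimated directly — relative risk is not valid here. The odds ratio is the appropriate measure.
OR = (a·d)/(b·c) = (929 × 2845) / (1635 × 187) = 2643005 / 305745 = 8.64447

8.644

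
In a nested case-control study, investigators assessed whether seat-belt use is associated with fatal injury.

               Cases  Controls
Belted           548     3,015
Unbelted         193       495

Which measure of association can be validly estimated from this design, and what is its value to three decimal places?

Cells: a = 548, b = 3015, c = 193, d = 495.
This is a nested case-control study: participants were sampled on outcome status, so risks in the source population cannot be estimated directly — relative risk is not valid here. The odds ratio is the appropriate measure.
OR = (a·d)/(b·c) = (548 × 495) / (3015 × 193) = 271260 / 581895 = 0.46617

0.466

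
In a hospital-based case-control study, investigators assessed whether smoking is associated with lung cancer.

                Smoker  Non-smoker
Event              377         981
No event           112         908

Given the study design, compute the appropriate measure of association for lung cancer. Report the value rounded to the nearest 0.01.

3.12

Reading the table with exposure as columns: a = 377 (Smoker, case), b = 112 (Smoker, non-case), c = 981 (Non-smoker, case), d = 908.
This is a hospital-based case-control study: participants were sampled on outcome status, so risks in the source population cannot be estimated directly — relative risk is not valid here. The odds ratio is the appropriate measure.
OR = (a·d)/(b·c) = (377 × 908) / (112 × 981) = 342316 / 109872 = 3.11559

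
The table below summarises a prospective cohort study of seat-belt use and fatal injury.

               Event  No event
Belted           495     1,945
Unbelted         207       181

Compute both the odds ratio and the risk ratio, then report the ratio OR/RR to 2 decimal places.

0.59

Cells: a = 495, b = 1945, c = 207, d = 181.
OR = (495·181)/(1945·207) = 89595/402615 = 0.22253
Risk in exposed = 495/2440 = 0.20287; risk in unexposed = 207/388 = 0.53351; RR = 0.38026
OR/RR = 0.22253 / 0.38026 = 0.58522
The outcome is not rare, so the OR lies further from 1 than the RR.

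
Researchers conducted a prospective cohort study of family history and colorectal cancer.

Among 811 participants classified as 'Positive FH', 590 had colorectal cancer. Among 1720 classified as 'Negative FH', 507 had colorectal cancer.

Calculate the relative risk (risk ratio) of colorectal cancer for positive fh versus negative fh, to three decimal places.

2.468

From the description: a = 590, b = 221, c = 507, d = 1213.
Risk in exposed = 590/811 = 0.72750; risk in unexposed = 507/1720 = 0.29477.
RR = 0.72750 / 0.29477 = 2.46804
The risk among the exposed is 2.47 times that among the unexposed.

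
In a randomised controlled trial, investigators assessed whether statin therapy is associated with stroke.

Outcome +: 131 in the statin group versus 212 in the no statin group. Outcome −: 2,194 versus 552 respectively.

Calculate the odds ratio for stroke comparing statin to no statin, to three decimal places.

From the description: a = 131, b = 2194, c = 212, d = 552.
OR = (a·d)/(b·c) = (131 × 552) / (2194 × 212) = 72312 / 465128 = 0.15547
Exposure is associated with lower odds of stroke (OR = 0.16 < 1).

0.155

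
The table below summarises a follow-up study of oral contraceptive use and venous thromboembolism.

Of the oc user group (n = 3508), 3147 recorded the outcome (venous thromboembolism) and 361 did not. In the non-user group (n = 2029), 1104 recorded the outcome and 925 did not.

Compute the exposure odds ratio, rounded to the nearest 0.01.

7.30

From the description: a = 3147, b = 361, c = 1104, d = 925.
OR = (a·d)/(b·c) = (3147 × 925) / (361 × 1104) = 2910975 / 398544 = 7.30402
The odds of venous thromboembolism are about 7.30 times as high in the oc user group.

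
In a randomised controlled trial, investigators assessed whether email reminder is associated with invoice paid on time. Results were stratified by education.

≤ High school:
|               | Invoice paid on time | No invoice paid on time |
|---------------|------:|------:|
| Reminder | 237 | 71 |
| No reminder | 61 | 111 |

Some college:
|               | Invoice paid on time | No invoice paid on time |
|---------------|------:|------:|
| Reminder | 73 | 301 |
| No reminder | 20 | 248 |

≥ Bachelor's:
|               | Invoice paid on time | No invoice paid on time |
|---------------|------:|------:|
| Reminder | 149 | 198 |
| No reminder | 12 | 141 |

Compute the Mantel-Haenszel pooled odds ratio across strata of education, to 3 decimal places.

OR_MH = Σ(aᵢdᵢ/nᵢ) / Σ(bᵢcᵢ/nᵢ), where nᵢ is the stratum total.
Stratum 1 (≤ High school): n = 480; a·d/n = 237·111/480 = 54.8062; b·c/n = 71·61/480 = 9.0229
Stratum 2 (Some college): n = 642; a·d/n = 73·248/642 = 28.1994; b·c/n = 301·20/642 = 9.3769
Stratum 3 (≥ Bachelor's): n = 500; a·d/n = 149·141/500 = 42.0180; b·c/n = 198·12/500 = 4.7520
OR_MH = (54.8062 + 28.1994 + 42.0180) / (9.0229 + 9.3769 + 4.7520) = 125.0236 / 23.1519 = 5.40015

5.400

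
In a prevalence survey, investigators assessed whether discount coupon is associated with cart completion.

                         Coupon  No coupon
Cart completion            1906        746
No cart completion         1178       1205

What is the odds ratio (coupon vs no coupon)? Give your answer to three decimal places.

2.614

Reading the table with exposure as columns: a = 1906 (Coupon, case), b = 1178 (Coupon, non-case), c = 746 (No coupon, case), d = 1205.
OR = (a·d)/(b·c) = (1906 × 1205) / (1178 × 746) = 2296730 / 878788 = 2.61352
The odds of cart completion are about 2.61 times as high in the coupon group.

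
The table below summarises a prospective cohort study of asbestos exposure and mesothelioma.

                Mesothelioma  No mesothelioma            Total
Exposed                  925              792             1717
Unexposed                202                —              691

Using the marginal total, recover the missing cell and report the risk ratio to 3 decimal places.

The missing cell is in the unexposed row: 691 − 202 = 489.
So a = 925, b = 792, c = 202, d = 489.
RR = [a/(a+b)] / [c/(c+d)] = (925/1717) / (202/691) = 0.53873/0.29233 = 1.84288

1.843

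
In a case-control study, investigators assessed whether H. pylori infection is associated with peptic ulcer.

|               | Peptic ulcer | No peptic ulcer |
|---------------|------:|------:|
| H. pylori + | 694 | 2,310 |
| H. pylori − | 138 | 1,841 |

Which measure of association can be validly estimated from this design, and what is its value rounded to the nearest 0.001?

Cells: a = 694, b = 2310, c = 138, d = 1841.
This is a case-control study: participants were sampled on outcome status, so risks in the source population cannot be estimated directly — relative risk is not valid here. The odds ratio is the appropriate measure.
OR = (a·d)/(b·c) = (694 × 1841) / (2310 × 138) = 1277654 / 318780 = 4.00795

4.008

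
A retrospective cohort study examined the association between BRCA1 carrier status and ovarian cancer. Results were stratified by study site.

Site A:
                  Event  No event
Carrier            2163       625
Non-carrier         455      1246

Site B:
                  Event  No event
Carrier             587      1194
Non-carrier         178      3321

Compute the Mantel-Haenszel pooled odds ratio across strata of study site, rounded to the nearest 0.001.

9.359

OR_MH = Σ(aᵢdᵢ/nᵢ) / Σ(bᵢcᵢ/nᵢ), where nᵢ is the stratum total.
Stratum 1 (Site A): n = 4489; a·d/n = 2163·1246/4489 = 600.3783; b·c/n = 625·455/4489 = 63.3493
Stratum 2 (Site B): n = 5280; a·d/n = 587·3321/5280 = 369.2097; b·c/n = 1194·178/5280 = 40.2523
OR_MH = (600.3783 + 369.2097) / (63.3493 + 40.2523) = 969.5879 / 103.6016 = 9.35881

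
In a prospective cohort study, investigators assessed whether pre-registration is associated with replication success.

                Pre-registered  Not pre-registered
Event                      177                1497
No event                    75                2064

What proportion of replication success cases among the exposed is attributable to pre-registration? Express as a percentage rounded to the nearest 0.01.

Reading the table with exposure as columns: a = 177 (Pre-registered, case), b = 75 (Pre-registered, non-case), c = 1497 (Not pre-registered, case), d = 2064.
Risk in exposed = 177/252 = 0.70238; risk in unexposed = 1497/3561 = 0.42039.
RR = 0.70238/0.42039 = 1.67079
AR% = (RR − 1)/RR × 100 = (1.67079 − 1)/1.67079 × 100 = 40.1482%

40.15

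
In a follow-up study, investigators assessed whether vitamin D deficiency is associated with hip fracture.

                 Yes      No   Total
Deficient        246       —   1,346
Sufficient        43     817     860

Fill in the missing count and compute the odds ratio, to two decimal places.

4.25

The missing cell is in the exposed row: 1346 − 246 = 1100.
So a = 246, b = 1100, c = 43, d = 817.
OR = (a·d)/(b·c) = (246 × 817) / (1100 × 43) = 200982 / 47300 = 4.24909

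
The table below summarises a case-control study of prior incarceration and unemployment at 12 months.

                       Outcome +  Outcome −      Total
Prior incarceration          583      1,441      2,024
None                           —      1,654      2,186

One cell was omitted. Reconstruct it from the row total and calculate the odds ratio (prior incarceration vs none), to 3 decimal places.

The missing cell is in the unexposed row: 2186 − 1654 = 532.
So a = 583, b = 1441, c = 532, d = 1654.
OR = (a·d)/(b·c) = (583 × 1654) / (1441 × 532) = 964282 / 766612 = 1.25785

1.258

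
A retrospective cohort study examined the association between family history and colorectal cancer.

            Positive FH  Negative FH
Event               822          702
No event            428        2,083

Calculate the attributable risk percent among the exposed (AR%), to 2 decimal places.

Reading the table with exposure as columns: a = 822 (Positive FH, case), b = 428 (Positive FH, non-case), c = 702 (Negative FH, case), d = 2083.
Risk in exposed = 822/1250 = 0.65760; risk in unexposed = 702/2785 = 0.25206.
RR = 0.65760/0.25206 = 2.60885
AR% = (RR − 1)/RR × 100 = (2.60885 − 1)/2.60885 × 100 = 61.6690%

61.67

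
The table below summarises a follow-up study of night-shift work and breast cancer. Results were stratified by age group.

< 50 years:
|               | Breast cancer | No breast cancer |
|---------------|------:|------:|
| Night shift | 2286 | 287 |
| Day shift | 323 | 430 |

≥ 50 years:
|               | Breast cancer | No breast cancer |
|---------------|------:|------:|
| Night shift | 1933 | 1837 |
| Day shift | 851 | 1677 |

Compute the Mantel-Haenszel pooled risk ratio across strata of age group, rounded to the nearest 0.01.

RR_MH = Σ(aᵢ·n₀ᵢ/nᵢ) / Σ(cᵢ·n₁ᵢ/nᵢ), with n₁ᵢ = aᵢ+bᵢ (exposed), n₀ᵢ = cᵢ+dᵢ (unexposed), nᵢ = n₁ᵢ+n₀ᵢ.
Stratum 1 (< 50 years): n₁ = 2573, n₀ = 753, n = 3326; a·n₀/n = 2286·753/3326 = 517.5460; c·n₁/n = 323·2573/3326 = 249.8734
Stratum 2 (≥ 50 years): n₁ = 3770, n₀ = 2528, n = 6298; a·n₀/n = 1933·2528/6298 = 775.9009; c·n₁/n = 851·3770/6298 = 509.4109
RR_MH = (517.5460 + 775.9009) / (249.8734 + 509.4109) = 1293.4469 / 759.2843 = 1.70351

1.70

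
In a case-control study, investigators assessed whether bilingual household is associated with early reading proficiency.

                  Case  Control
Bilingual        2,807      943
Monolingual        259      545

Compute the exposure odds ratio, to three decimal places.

6.264

Cells: a = 2807, b = 943, c = 259, d = 545.
OR = (a·d)/(b·c) = (2807 × 545) / (943 × 259) = 1529815 / 244237 = 6.26365
The odds of early reading proficiency are about 6.26 times as high in the bilingual group.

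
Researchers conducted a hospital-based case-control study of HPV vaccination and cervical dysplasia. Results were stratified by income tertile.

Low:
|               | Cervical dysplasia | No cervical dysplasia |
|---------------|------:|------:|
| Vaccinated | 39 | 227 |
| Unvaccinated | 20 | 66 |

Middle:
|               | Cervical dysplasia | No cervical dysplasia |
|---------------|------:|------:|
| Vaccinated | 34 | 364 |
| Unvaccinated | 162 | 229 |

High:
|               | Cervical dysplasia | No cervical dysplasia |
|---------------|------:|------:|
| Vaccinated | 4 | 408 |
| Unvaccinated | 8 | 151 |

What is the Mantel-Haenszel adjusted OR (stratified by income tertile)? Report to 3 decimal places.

0.195

OR_MH = Σ(aᵢdᵢ/nᵢ) / Σ(bᵢcᵢ/nᵢ), where nᵢ is the stratum total.
Stratum 1 (Low): n = 352; a·d/n = 39·66/352 = 7.3125; b·c/n = 227·20/352 = 12.8977
Stratum 2 (Middle): n = 789; a·d/n = 34·229/789 = 9.8682; b·c/n = 364·162/789 = 74.7376
Stratum 3 (High): n = 571; a·d/n = 4·151/571 = 1.0578; b·c/n = 408·8/571 = 5.7163
OR_MH = (7.3125 + 9.8682 + 1.0578) / (12.8977 + 74.7376 + 5.7163) = 18.2385 / 93.3517 = 0.19537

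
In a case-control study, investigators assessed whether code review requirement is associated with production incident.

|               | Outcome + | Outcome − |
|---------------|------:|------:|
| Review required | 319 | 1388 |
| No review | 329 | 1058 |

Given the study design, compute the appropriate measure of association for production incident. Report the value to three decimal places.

Cells: a = 319, b = 1388, c = 329, d = 1058.
This is a case-control study: participants were sampled on outcome status, so risks in the source population cannot be estimated directly — relative risk is not valid here. The odds ratio is the appropriate measure.
OR = (a·d)/(b·c) = (319 × 1058) / (1388 × 329) = 337502 / 456652 = 0.73908

0.739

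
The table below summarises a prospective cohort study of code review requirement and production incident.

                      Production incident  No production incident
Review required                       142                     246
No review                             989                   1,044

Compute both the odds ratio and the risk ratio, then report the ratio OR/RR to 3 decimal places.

Cells: a = 142, b = 246, c = 989, d = 1044.
OR = (142·1044)/(246·989) = 148248/243294 = 0.60934
Risk in exposed = 142/388 = 0.36598; risk in unexposed = 989/2033 = 0.48647; RR = 0.75231
OR/RR = 0.60934 / 0.75231 = 0.80995
The outcome is not rare, so the OR lies further from 1 than the RR.

0.810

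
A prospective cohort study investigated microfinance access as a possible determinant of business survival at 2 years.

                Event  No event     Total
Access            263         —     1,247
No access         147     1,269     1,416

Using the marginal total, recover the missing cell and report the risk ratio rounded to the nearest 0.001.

The missing cell is in the exposed row: 1247 − 263 = 984.
So a = 263, b = 984, c = 147, d = 1269.
RR = [a/(a+b)] / [c/(c+d)] = (263/1247) / (147/1416) = 0.21091/0.10381 = 2.03159

2.032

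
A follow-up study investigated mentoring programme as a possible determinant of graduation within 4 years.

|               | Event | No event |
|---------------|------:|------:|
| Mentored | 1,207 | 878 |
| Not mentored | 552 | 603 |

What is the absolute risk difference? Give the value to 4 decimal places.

0.1010

Cells: a = 1207, b = 878, c = 552, d = 603.
Risk in exposed = 1207/2085 = 0.578897; risk in unexposed = 552/1155 = 0.477922.
Risk difference = 0.578897 − 0.477922 = 0.100975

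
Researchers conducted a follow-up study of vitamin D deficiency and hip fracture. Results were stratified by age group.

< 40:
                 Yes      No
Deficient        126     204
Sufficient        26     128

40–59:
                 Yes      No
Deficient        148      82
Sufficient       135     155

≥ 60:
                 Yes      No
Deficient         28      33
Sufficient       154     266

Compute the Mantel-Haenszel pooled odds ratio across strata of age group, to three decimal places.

OR_MH = Σ(aᵢdᵢ/nᵢ) / Σ(bᵢcᵢ/nᵢ), where nᵢ is the stratum total.
Stratum 1 (< 40): n = 484; a·d/n = 126·128/484 = 33.3223; b·c/n = 204·26/484 = 10.9587
Stratum 2 (40–59): n = 520; a·d/n = 148·155/520 = 44.1154; b·c/n = 82·135/520 = 21.2885
Stratum 3 (≥ 60): n = 481; a·d/n = 28·266/481 = 15.4844; b·c/n = 33·154/481 = 10.5655
OR_MH = (33.3223 + 44.1154 + 15.4844) / (10.9587 + 21.2885 + 10.5655) = 92.9221 / 42.8126 = 2.17044

2.170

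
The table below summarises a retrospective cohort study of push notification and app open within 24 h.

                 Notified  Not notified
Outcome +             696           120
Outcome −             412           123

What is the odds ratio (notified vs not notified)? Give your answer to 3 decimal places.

Reading the table with exposure as columns: a = 696 (Notified, case), b = 412 (Notified, non-case), c = 120 (Not notified, case), d = 123.
OR = (a·d)/(b·c) = (696 × 123) / (412 × 120) = 85608 / 49440 = 1.73155
The odds of app open within 24 h are about 1.73 times as high in the notified group.

1.732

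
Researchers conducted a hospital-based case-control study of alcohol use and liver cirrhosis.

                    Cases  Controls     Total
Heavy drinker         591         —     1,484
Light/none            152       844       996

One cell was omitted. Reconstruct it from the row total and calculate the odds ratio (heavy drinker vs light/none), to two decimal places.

3.67

The missing cell is in the exposed row: 1484 − 591 = 893.
So a = 591, b = 893, c = 152, d = 844.
OR = (a·d)/(b·c) = (591 × 844) / (893 × 152) = 498804 / 135736 = 3.67481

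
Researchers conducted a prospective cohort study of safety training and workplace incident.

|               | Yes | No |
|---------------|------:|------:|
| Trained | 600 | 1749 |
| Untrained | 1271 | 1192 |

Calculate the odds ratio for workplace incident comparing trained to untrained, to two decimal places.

0.32

Cells: a = 600, b = 1749, c = 1271, d = 1192.
OR = (a·d)/(b·c) = (600 × 1192) / (1749 × 1271) = 715200 / 2222979 = 0.32173
Exposure is associated with lower odds of workplace incident (OR = 0.32 < 1).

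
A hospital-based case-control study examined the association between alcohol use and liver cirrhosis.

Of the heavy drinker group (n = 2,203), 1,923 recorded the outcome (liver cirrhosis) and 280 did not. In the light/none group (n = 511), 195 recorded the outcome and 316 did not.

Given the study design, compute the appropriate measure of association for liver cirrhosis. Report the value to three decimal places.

From the description: a = 1923, b = 280, c = 195, d = 316.
This is a hospital-based case-control study: participants were sampled on outcome status, so risks in the source population cannot be estimated directly — relative risk is not valid here. The odds ratio is the appropriate measure.
OR = (a·d)/(b·c) = (1923 × 316) / (280 × 195) = 607668 / 54600 = 11.12945

11.129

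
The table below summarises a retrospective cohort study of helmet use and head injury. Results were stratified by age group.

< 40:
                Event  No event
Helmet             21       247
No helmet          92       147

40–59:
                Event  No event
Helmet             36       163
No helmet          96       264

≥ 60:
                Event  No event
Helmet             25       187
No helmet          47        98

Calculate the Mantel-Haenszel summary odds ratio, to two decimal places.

0.31

OR_MH = Σ(aᵢdᵢ/nᵢ) / Σ(bᵢcᵢ/nᵢ), where nᵢ is the stratum total.
Stratum 1 (< 40): n = 507; a·d/n = 21·147/507 = 6.0888; b·c/n = 247·92/507 = 44.8205
Stratum 2 (40–59): n = 559; a·d/n = 36·264/559 = 17.0018; b·c/n = 163·96/559 = 27.9928
Stratum 3 (≥ 60): n = 357; a·d/n = 25·98/357 = 6.8627; b·c/n = 187·47/357 = 24.6190
OR_MH = (6.0888 + 17.0018 + 6.8627) / (44.8205 + 27.9928 + 24.6190) = 29.9533 / 97.4324 = 0.30743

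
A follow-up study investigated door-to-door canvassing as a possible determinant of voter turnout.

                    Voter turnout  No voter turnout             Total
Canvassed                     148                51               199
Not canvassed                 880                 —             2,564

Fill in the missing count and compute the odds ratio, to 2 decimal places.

The missing cell is in the unexposed row: 2564 − 880 = 1684.
So a = 148, b = 51, c = 880, d = 1684.
OR = (a·d)/(b·c) = (148 × 1684) / (51 × 880) = 249232 / 44880 = 5.55330

5.55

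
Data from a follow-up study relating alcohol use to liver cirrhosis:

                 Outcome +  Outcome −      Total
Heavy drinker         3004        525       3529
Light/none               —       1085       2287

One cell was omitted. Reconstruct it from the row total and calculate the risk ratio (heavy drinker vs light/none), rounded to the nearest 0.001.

The missing cell is in the unexposed row: 2287 − 1085 = 1202.
So a = 3004, b = 525, c = 1202, d = 1085.
RR = [a/(a+b)] / [c/(c+d)] = (3004/3529) / (1202/2287) = 0.85123/0.52558 = 1.61961

1.620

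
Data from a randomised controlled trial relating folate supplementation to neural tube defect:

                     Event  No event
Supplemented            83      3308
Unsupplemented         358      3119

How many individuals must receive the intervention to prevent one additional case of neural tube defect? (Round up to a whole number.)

13

Risk in treated group = 83/3391 = 0.02448; risk in control = 358/3477 = 0.10296.
Absolute risk reduction = 0.10296 − 0.02448 = 0.07849
NNT = 1 / ARR = 1 / 0.07849 = 12.741 → round up → 13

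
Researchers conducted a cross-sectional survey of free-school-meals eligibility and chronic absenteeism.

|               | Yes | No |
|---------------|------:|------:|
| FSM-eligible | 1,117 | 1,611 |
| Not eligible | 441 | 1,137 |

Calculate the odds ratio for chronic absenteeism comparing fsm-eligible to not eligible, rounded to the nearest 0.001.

1.788

Cells: a = 1117, b = 1611, c = 441, d = 1137.
OR = (a·d)/(b·c) = (1117 × 1137) / (1611 × 441) = 1270029 / 710451 = 1.78764
The odds of chronic absenteeism are about 1.79 times as high in the fsm-eligible group.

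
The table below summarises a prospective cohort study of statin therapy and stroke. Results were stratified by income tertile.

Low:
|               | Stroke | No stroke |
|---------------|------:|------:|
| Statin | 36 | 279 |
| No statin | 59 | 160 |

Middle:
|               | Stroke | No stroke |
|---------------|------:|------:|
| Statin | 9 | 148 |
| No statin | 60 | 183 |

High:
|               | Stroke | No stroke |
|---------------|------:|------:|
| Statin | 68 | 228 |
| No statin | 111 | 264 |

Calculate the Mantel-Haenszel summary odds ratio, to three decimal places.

OR_MH = Σ(aᵢdᵢ/nᵢ) / Σ(bᵢcᵢ/nᵢ), where nᵢ is the stratum total.
Stratum 1 (Low): n = 534; a·d/n = 36·160/534 = 10.7865; b·c/n = 279·59/534 = 30.8258
Stratum 2 (Middle): n = 400; a·d/n = 9·183/400 = 4.1175; b·c/n = 148·60/400 = 22.2000
Stratum 3 (High): n = 671; a·d/n = 68·264/671 = 26.7541; b·c/n = 228·111/671 = 37.7168
OR_MH = (10.7865 + 4.1175 + 26.7541) / (30.8258 + 22.2000 + 37.7168) = 41.6581 / 90.7427 = 0.45908

0.459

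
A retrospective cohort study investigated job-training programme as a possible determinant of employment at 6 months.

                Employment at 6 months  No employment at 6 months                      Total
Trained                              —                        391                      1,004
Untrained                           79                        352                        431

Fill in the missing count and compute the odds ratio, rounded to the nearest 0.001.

The missing cell is in the exposed row: 1004 − 391 = 613.
So a = 613, b = 391, c = 79, d = 352.
OR = (a·d)/(b·c) = (613 × 352) / (391 × 79) = 215776 / 30889 = 6.98553

6.986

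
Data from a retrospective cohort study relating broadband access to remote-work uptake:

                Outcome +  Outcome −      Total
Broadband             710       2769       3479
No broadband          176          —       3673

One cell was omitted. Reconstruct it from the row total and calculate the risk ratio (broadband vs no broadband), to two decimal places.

The missing cell is in the unexposed row: 3673 − 176 = 3497.
So a = 710, b = 2769, c = 176, d = 3497.
RR = [a/(a+b)] / [c/(c+d)] = (710/3479) / (176/3673) = 0.20408/0.04792 = 4.25904

4.26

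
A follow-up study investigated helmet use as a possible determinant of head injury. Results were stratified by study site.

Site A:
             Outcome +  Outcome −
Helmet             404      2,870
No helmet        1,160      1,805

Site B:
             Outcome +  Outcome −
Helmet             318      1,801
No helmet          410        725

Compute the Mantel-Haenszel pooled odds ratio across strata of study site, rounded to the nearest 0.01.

0.25

OR_MH = Σ(aᵢdᵢ/nᵢ) / Σ(bᵢcᵢ/nᵢ), where nᵢ is the stratum total.
Stratum 1 (Site A): n = 6239; a·d/n = 404·1805/6239 = 116.8809; b·c/n = 2870·1160/6239 = 533.6112
Stratum 2 (Site B): n = 3254; a·d/n = 318·725/3254 = 70.8513; b·c/n = 1801·410/3254 = 226.9238
OR_MH = (116.8809 + 70.8513) / (533.6112 + 226.9238) = 187.7322 / 760.5349 = 0.24684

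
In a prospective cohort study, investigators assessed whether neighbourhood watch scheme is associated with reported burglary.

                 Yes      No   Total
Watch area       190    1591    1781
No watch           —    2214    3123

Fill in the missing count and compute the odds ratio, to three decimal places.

0.291

The missing cell is in the unexposed row: 3123 − 2214 = 909.
So a = 190, b = 1591, c = 909, d = 2214.
OR = (a·d)/(b·c) = (190 × 2214) / (1591 × 909) = 420660 / 1446219 = 0.29087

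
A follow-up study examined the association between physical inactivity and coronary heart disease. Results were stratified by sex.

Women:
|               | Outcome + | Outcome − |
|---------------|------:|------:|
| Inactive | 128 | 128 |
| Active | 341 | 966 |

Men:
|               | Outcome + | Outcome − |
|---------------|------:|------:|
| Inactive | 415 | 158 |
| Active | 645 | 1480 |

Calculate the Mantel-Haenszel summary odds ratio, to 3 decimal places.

OR_MH = Σ(aᵢdᵢ/nᵢ) / Σ(bᵢcᵢ/nᵢ), where nᵢ is the stratum total.
Stratum 1 (Women): n = 1563; a·d/n = 128·966/1563 = 79.1094; b·c/n = 128·341/1563 = 27.9258
Stratum 2 (Men): n = 2698; a·d/n = 415·1480/2698 = 227.6501; b·c/n = 158·645/2698 = 37.7724
OR_MH = (79.1094 + 227.6501) / (27.9258 + 37.7724) = 306.7595 / 65.6982 = 4.66922

4.669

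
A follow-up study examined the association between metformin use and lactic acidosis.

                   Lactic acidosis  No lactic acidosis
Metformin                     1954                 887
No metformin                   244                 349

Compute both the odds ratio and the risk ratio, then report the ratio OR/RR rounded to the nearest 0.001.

1.885

Cells: a = 1954, b = 887, c = 244, d = 349.
OR = (1954·349)/(887·244) = 681946/216428 = 3.15091
Risk in exposed = 1954/2841 = 0.68779; risk in unexposed = 244/593 = 0.41147; RR = 1.67155
OR/RR = 3.15091 / 1.67155 = 1.88503
The outcome is not rare, so the OR lies further from 1 than the RR.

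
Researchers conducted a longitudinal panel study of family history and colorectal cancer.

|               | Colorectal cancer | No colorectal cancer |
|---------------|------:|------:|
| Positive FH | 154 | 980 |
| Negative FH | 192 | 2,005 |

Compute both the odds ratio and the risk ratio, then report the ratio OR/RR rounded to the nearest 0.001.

1.056

Cells: a = 154, b = 980, c = 192, d = 2005.
OR = (154·2005)/(980·192) = 308770/188160 = 1.64100
Risk in exposed = 154/1134 = 0.13580; risk in unexposed = 192/2197 = 0.08739; RR = 1.55395
OR/RR = 1.64100 / 1.55395 = 1.05602
The outcome is not rare, so the OR lies further from 1 than the RR.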